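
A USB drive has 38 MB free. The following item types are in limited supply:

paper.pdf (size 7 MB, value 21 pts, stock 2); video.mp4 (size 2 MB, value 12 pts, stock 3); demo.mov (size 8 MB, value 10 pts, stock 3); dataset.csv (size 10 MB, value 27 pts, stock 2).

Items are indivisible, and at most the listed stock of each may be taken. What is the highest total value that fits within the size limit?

Best selections within size 38 and stock limits:
- 2×paper.pdf + 2×video.mp4 + 2×dataset.csv: size 38, value 120
- 2×paper.pdf + 3×video.mp4 + 1×demo.mov + 1×dataset.csv: size 38, value 115
- 1×paper.pdf + 3×video.mp4 + 2×dataset.csv: size 33, value 111
Best: 120 pts.

120 pts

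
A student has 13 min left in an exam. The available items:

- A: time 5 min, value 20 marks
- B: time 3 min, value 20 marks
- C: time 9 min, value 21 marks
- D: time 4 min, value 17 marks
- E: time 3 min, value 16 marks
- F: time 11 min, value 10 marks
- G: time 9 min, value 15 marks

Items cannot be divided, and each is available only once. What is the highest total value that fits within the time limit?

Check high-value combinations within 13 min:
- A+B+D: time 5+3+4=12, value 20+20+17=57
- A+B+E: time 5+3+3=11, value 20+20+16=56
- B+D+E: time 3+4+3=10, value 20+17+16=53
- A+D+E: time 5+4+3=12, value 20+17+16=53
Best: 57 marks.

57 marks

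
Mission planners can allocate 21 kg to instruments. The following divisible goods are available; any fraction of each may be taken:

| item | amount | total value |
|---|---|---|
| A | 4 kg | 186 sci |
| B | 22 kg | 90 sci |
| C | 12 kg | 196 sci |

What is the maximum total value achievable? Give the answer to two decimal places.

402.45

Take in order of value per unit:
- A (186/4 per unit): all 4 → value 186, running total 186.00
- C (196/12 per unit): all 12 → value 196, running total 382.00
- B (90/22 per unit): 5 of 22 → value 5×90/22 = 20.4545, running total 402.45
Total 402.45.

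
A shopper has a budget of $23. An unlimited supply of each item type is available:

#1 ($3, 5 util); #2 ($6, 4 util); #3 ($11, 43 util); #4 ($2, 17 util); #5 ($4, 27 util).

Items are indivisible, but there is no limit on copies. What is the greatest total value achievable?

Best value-per-unit is #4 at 17/2, and filling with it alone uses cost 11×2=22. No mix of the others beats 11×17 = 187.

187 util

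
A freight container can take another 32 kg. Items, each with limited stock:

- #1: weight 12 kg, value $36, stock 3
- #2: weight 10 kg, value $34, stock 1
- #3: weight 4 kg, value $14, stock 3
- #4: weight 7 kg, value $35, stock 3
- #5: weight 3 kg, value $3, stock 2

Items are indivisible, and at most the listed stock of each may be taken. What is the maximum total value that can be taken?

Best selections within weight 32 and stock limits:
- 1×#2 + 3×#4: weight 31, value 139
- 2×#3 + 3×#4 + 1×#5: weight 32, value 136
- 2×#3 + 3×#4: weight 29, value 133
Best: $139.

$139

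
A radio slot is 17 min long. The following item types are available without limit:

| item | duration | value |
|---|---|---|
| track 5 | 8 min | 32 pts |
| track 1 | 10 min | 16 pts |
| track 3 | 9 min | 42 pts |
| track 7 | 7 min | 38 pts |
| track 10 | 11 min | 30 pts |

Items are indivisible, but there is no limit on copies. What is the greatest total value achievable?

Best value-per-unit is track 7 at 38/7; filling with it alone gives 2×38 = 76.
Optimal mix: 1×track 3 + 1×track 7 → duration 16, value 80.

80 pts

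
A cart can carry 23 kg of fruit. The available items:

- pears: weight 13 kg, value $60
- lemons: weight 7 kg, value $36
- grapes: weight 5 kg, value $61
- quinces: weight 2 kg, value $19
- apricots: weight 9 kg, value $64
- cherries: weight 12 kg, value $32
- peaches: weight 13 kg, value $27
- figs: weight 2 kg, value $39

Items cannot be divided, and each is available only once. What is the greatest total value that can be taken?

This is a 0/1 knapsack; check combinations near the capacity.
- lemons+grapes+apricots+figs: weight 7+5+9+2=23, value 36+61+64+39=200
- grapes+quinces+apricots+figs: weight 5+2+9+2=18, value 61+19+64+39=183
- lemons+grapes+quinces+apricots: weight 7+5+2+9=23, value 36+61+19+64=180
Best: $200.

$200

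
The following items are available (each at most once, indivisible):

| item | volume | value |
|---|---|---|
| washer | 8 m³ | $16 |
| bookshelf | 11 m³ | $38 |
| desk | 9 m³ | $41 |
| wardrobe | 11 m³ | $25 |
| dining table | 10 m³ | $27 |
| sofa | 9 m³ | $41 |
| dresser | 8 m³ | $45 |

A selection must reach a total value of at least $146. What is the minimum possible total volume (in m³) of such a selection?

Subsets with value ≥ 146, sorted by total volume:
- desk+dining table+sofa+dresser: volume 36, value 154
- bookshelf+desk+sofa+dresser: volume 37, value 165
Minimum volume: 36 m³.

36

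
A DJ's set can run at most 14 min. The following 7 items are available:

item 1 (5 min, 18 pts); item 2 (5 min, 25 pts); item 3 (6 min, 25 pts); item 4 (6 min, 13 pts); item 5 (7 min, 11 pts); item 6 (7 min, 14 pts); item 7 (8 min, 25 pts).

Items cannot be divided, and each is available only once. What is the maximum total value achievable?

50 pts

This is a 0/1 knapsack; check combinations near the capacity.
- item 2+item 3: duration 5+6=11, value 25+25=50
- item 2+item 7: duration 5+8=13, value 25+25=50
- item 3+item 7: duration 6+8=14, value 25+25=50
- item 1+item 2: duration 5+5=10, value 18+25=43
- item 1+item 3: duration 5+6=11, value 18+25=43
Best: 50 pts.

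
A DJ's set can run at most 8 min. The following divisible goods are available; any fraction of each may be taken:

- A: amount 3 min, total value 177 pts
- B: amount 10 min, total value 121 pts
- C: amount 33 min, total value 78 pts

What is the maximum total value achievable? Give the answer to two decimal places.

Take in order of value per unit:
- A (177/3 per unit): all 3 → value 177, running total 177.00
- B (121/10 per unit): 5 of 10 → value 5×121/10 = 60.5000, running total 237.50
Total 237.50.

237.50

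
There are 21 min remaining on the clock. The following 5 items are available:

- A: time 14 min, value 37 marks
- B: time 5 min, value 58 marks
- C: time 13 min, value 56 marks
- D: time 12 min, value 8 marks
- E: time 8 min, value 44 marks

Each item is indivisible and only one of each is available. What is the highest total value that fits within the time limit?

This is a 0/1 knapsack; check combinations near the capacity.
- B+C: time 5+13=18, value 58+56=114
- B+E: time 5+8=13, value 58+44=102
- C+E: time 13+8=21, value 56+44=100
- A+B: time 14+5=19, value 37+58=95
- B+D: time 5+12=17, value 58+8=66
Best: 114 marks.

114 marks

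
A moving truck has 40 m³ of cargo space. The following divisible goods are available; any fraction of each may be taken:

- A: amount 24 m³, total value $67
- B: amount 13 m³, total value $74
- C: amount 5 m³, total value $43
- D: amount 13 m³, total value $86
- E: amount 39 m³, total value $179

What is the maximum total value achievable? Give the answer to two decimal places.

Take in order of value per unit:
- C (43/5 per unit): all 5 → value 43, running total 43.00
- D (86/13 per unit): all 13 → value 86, running total 129.00
- B (74/13 per unit): all 13 → value 74, running total 203.00
- E (179/39 per unit): 9 of 39 → value 9×179/39 = 41.3077, running total 244.31
Total 244.31.

244.31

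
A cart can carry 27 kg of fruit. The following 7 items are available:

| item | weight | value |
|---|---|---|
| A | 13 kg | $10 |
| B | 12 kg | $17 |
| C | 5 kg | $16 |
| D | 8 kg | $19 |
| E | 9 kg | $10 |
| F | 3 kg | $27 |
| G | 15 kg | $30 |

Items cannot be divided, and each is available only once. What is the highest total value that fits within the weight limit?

$76

Check high-value combinations within 27 kg:
- D+F+G: weight 8+3+15=26, value 19+27+30=76
- C+F+G: weight 5+3+15=23, value 16+27+30=73
- C+D+E+F: weight 5+8+9+3=25, value 16+19+10+27=72
Best: $76.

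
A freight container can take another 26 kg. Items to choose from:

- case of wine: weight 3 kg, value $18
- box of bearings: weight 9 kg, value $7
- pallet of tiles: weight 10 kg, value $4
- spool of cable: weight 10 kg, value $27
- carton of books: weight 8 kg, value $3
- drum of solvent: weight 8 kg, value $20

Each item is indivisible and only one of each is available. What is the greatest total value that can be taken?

Check high-value combinations within 26 kg:
- case of wine+spool of cable+drum of solvent: weight 3+10+8=21, value 18+27+20=65
- case of wine+box of bearings+spool of cable: weight 3+9+10=22, value 18+7+27=52
- spool of cable+carton of books+drum of solvent: weight 10+8+8=26, value 27+3+20=50
- case of wine+pallet of tiles+spool of cable: weight 3+10+10=23, value 18+4+27=49
- case of wine+spool of cable+carton of books: weight 3+10+8=21, value 18+27+3=48
Best: $65.

$65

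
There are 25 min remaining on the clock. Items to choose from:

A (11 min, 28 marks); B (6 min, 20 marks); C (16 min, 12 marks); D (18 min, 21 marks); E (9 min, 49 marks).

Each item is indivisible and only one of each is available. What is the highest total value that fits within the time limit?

77 marks

This is a 0/1 knapsack; check combinations near the capacity.
- A+E: time 11+9=20, value 28+49=77
- B+E: time 6+9=15, value 20+49=69
- C+E: time 16+9=25, value 12+49=61
Best: 77 marks.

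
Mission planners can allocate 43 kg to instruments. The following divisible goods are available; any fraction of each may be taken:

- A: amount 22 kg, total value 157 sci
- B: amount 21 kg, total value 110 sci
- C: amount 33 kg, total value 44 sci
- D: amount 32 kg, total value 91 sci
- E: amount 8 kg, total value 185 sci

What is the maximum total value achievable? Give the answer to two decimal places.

Take in order of value per unit:
- E (185/8 per unit): all 8 → value 185, running total 185.00
- A (157/22 per unit): all 22 → value 157, running total 342.00
- B (110/21 per unit): 13 of 21 → value 13×110/21 = 68.0952, running total 410.10
Total 410.10.

410.10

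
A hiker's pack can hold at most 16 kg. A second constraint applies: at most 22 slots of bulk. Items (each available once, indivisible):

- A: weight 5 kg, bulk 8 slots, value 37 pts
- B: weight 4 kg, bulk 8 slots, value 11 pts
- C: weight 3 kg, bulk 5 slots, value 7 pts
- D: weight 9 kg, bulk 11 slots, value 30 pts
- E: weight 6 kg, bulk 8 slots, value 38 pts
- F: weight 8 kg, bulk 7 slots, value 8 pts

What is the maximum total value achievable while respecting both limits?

82 pts

Feasible sets respecting both limits:
- A+C+E: weight 14, bulk 21, value 82
- A+E: weight 11, bulk 16, value 75
- D+E: weight 15, bulk 19, value 68
- A+D: weight 14, bulk 19, value 67
Best: 82 pts.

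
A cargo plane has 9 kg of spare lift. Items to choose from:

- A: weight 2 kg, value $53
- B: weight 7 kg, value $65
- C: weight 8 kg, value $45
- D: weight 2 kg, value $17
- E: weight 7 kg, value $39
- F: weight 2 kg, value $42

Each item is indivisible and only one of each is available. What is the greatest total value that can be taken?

This is a 0/1 knapsack; check combinations near the capacity.
- A+B: weight 2+7=9, value 53+65=118
- A+D+F: weight 2+2+2=6, value 53+17+42=112
- B+F: weight 7+2=9, value 65+42=107
- A+F: weight 2+2=4, value 53+42=95
- A+E: weight 2+7=9, value 53+39=92
Best: $118.

$118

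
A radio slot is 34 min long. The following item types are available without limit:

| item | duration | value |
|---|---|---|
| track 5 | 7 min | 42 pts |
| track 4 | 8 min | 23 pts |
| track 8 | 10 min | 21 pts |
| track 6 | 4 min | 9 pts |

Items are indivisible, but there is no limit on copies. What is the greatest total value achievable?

Best value-per-unit is track 5 at 42/7; filling with it alone gives 4×42 = 168.
Optimal mix: 4×track 5 + 1×track 6 → duration 32, value 177.

177 pts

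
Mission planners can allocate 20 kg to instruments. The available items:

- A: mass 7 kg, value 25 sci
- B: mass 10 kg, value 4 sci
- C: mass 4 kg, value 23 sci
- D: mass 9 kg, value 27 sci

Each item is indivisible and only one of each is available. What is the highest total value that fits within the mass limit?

75 sci

This is a 0/1 knapsack; check combinations near the capacity.
- A+C+D: mass 7+4+9=20, value 25+23+27=75
- A+D: mass 7+9=16, value 25+27=52
- C+D: mass 4+9=13, value 23+27=50
- A+C: mass 7+4=11, value 25+23=48
- B+D: mass 10+9=19, value 4+27=31
Best: 75 sci.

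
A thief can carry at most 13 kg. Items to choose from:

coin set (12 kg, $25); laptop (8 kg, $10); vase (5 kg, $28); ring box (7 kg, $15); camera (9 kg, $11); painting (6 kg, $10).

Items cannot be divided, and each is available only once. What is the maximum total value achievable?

$43

Check high-value combinations within 13 kg:
- vase+ring box: weight 5+7=12, value 28+15=43
- vase+painting: weight 5+6=11, value 28+10=38
- laptop+vase: weight 8+5=13, value 10+28=38
Best: $43.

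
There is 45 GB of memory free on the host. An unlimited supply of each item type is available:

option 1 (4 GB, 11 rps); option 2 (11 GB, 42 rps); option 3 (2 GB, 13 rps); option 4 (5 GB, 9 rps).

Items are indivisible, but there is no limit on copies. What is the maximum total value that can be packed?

Best value-per-unit is option 3 at 13/2, and filling with it alone uses memory 22×2=44. No mix of the others beats 22×13 = 286.

286 rps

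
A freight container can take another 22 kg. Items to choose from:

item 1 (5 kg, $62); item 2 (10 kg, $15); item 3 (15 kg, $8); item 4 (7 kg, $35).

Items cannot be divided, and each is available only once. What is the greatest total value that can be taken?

$112

Check high-value combinations within 22 kg:
- item 1+item 2+item 4: weight 5+10+7=22, value 62+15+35=112
- item 1+item 4: weight 5+7=12, value 62+35=97
- item 1+item 2: weight 5+10=15, value 62+15=77
- item 1+item 3: weight 5+15=20, value 62+8=70
- item 1: weight 5, value 62
Best: $112.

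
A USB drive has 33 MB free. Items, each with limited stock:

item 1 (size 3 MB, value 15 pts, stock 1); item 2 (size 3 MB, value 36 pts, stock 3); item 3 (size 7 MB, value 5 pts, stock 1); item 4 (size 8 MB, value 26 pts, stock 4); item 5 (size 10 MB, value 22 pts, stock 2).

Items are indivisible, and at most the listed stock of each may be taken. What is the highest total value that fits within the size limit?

Top feasible selections:
- 3×item 2 + 3×item 4: size 33, value 186
- 1×item 1 + 3×item 2 + 2×item 4: size 28, value 175
Best: 186 pts.

186 pts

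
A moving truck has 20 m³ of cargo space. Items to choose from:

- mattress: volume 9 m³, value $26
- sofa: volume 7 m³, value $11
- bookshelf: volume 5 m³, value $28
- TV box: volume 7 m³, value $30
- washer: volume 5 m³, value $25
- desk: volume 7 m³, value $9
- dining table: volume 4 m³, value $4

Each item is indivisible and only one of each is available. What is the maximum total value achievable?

Check high-value combinations within 20 m³:
- bookshelf+TV box+washer: volume 5+7+5=17, value 28+30+25=83
- mattress+bookshelf+washer: volume 9+5+5=19, value 26+28+25=79
- sofa+bookshelf+TV box: volume 7+5+7=19, value 11+28+30=69
- bookshelf+TV box+desk: volume 5+7+7=19, value 28+30+9=67
Best: $83.

$83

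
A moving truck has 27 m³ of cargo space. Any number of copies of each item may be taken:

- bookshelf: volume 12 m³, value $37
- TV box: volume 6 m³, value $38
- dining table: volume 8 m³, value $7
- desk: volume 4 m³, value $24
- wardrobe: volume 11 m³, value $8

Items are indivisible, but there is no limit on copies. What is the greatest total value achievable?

$162

Best value-per-unit is TV box at 38/6; filling with it alone gives 4×38 = 152.
Optimal mix: 3×TV box + 2×desk → volume 26, value 162.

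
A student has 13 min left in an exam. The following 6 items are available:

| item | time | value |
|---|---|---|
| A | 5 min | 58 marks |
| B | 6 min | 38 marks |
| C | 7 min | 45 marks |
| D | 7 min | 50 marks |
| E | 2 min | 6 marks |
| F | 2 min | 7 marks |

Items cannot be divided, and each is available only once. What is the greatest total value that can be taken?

Check high-value combinations within 13 min:
- A+D: time 5+7=12, value 58+50=108
- A+C: time 5+7=12, value 58+45=103
- A+B+F: time 5+6+2=13, value 58+38+7=103
Best: 108 marks.

108 marks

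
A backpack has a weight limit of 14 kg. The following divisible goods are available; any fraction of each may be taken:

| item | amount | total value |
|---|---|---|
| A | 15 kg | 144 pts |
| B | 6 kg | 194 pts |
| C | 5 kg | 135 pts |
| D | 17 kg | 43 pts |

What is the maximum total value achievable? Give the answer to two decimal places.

357.80

Take in order of value per unit:
- B (194/6 per unit): all 6 → value 194, running total 194.00
- C (135/5 per unit): all 5 → value 135, running total 329.00
- A (144/15 per unit): 3 of 15 → value 3×144/15 = 28.8000, running total 357.80
Total 357.80.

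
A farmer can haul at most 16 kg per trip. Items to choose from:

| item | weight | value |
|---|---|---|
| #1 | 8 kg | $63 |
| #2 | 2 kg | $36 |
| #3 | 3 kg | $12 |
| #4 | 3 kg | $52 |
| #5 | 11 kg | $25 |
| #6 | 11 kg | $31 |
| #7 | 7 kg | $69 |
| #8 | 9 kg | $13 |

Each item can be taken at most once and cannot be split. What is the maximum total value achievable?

$169

Check high-value combinations within 16 kg:
- #2+#3+#4+#7: weight 2+3+3+7=15, value 36+12+52+69=169
- #1+#2+#3+#4: weight 8+2+3+3=16, value 63+36+12+52=163
- #2+#4+#7: weight 2+3+7=12, value 36+52+69=157
- #1+#2+#4: weight 8+2+3=13, value 63+36+52=151
- #3+#4+#7: weight 3+3+7=13, value 12+52+69=133
Best: $169.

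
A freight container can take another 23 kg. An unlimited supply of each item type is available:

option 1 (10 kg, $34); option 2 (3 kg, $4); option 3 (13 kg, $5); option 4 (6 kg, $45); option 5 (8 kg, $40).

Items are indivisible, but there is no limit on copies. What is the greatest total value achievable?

Best value-per-unit is option 4 at 45/6; filling with it alone gives 3×45 = 135.
Optimal mix: 1×option 2 + 3×option 4 → weight 21, value 139.

$139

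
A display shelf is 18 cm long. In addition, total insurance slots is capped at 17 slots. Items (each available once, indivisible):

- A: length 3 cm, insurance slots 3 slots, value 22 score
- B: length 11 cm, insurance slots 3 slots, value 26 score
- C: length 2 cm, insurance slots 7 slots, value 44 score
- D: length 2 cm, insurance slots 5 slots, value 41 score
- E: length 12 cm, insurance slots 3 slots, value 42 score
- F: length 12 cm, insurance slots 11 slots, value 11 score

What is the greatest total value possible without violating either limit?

127 score

Feasible sets respecting both limits:
- C+D+E: length 16, insurance slots 15, value 127
- B+C+D: length 15, insurance slots 15, value 111
- A+C+E: length 17, insurance slots 13, value 108
- A+C+D: length 7, insurance slots 15, value 107
Best: 127 score.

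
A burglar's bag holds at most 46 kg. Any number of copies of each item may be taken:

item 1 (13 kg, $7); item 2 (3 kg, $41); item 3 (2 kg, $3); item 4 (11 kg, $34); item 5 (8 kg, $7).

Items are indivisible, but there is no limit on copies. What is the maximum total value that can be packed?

Best value-per-unit is item 2 at 41/3, and filling with it alone uses weight 15×3=45. No mix of the others beats 15×41 = 615.

$615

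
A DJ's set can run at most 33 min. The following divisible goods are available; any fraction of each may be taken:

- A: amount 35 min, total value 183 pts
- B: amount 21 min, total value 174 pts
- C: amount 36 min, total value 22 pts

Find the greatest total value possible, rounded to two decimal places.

236.74

Take in order of value per unit:
- B (174/21 per unit): all 21 → value 174, running total 174.00
- A (183/35 per unit): 12 of 35 → value 12×183/35 = 62.7429, running total 236.74
Total 236.74.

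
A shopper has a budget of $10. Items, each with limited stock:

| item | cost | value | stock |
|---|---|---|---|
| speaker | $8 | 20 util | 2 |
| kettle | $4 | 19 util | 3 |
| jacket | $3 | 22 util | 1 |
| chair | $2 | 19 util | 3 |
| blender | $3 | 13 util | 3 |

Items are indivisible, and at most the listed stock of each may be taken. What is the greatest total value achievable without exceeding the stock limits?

Top feasible selections:
- 1×jacket + 3×chair: cost 9, value 79
- 1×kettle + 3×chair: cost 10, value 76
- 1×jacket + 2×chair + 1×blender: cost 10, value 73
- 3×chair + 1×blender: cost 9, value 70
Best: 79 util.

79 util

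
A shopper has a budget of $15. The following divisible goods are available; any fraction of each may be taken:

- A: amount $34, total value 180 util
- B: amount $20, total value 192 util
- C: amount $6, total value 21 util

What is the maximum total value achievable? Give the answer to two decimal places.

144.00

Take in order of value per unit:
- B (192/20 per unit): 15 of 20 → value 15×192/20 = 144.0000, running total 144.00
Total 144.00.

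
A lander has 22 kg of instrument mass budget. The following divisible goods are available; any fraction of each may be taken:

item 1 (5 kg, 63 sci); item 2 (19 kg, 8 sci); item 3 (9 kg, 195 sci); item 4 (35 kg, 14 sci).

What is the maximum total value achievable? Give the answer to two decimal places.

Take in order of value per unit:
- item 3 (195/9 per unit): all 9 → value 195, running total 195.00
- item 1 (63/5 per unit): all 5 → value 63, running total 258.00
- item 2 (8/19 per unit): 8 of 19 → value 8×8/19 = 3.3684, running total 261.37
Total 261.37.

261.37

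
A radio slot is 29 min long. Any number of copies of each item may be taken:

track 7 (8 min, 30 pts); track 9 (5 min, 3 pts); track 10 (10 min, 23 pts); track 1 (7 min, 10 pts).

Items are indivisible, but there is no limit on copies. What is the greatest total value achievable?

93 pts

Best value-per-unit is track 7 at 30/8; filling with it alone gives 3×30 = 90.
Optimal mix: 3×track 7 + 1×track 9 → duration 29, value 93.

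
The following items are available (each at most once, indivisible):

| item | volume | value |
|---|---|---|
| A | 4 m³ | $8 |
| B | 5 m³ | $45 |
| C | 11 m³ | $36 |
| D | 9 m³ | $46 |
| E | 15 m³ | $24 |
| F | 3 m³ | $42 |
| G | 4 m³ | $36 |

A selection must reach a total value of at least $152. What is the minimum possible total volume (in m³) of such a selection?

21

Subsets with value ≥ 152, sorted by total volume:
- B+D+F+G: volume 21, value 169
- B+C+F+G: volume 23, value 159
- A+B+D+F+G: volume 25, value 177
- A+B+C+F+G: volume 27, value 167
Minimum volume: 21 m³.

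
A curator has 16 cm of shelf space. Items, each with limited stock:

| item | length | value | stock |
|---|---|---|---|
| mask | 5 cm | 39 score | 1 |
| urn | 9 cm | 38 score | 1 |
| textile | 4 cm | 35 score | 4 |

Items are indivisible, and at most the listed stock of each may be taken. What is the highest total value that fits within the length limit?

Top feasible selections:
- 4×textile: length 16, value 140
- 1×mask + 2×textile: length 13, value 109
Best: 140 score.

140 score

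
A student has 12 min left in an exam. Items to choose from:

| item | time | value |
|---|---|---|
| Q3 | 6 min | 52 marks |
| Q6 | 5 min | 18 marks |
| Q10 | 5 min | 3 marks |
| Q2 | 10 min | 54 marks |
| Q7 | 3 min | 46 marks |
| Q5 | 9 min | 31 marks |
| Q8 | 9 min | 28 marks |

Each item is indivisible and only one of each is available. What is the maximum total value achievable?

This is a 0/1 knapsack; check combinations near the capacity.
- Q3+Q7: time 6+3=9, value 52+46=98
- Q7+Q5: time 3+9=12, value 46+31=77
- Q7+Q8: time 3+9=12, value 46+28=74
- Q3+Q6: time 6+5=11, value 52+18=70
Best: 98 marks.

98 marks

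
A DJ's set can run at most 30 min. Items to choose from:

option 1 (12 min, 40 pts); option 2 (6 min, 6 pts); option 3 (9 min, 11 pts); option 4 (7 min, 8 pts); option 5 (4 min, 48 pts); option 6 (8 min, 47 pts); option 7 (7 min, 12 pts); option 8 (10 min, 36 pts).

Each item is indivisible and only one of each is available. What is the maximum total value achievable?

Check high-value combinations within 30 min:
- option 5+option 6+option 7+option 8: duration 4+8+7+10=29, value 48+47+12+36=143
- option 1+option 2+option 5+option 6: duration 12+6+4+8=30, value 40+6+48+47=141
- option 4+option 5+option 6+option 8: duration 7+4+8+10=29, value 8+48+47+36=139
- option 2+option 5+option 6+option 8: duration 6+4+8+10=28, value 6+48+47+36=137
- option 1+option 5+option 6: duration 12+4+8=24, value 40+48+47=135
Best: 143 pts.

143 pts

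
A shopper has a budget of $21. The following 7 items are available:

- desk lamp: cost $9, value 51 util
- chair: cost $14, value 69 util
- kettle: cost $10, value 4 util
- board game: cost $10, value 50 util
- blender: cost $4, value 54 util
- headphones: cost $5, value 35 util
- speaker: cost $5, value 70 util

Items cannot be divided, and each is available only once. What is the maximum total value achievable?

Check high-value combinations within $21:
- desk lamp+blender+speaker: cost 9+4+5=18, value 51+54+70=175
- board game+blender+speaker: cost 10+4+5=19, value 50+54+70=174
- blender+headphones+speaker: cost 4+5+5=14, value 54+35+70=159
Best: 175 util.

175 util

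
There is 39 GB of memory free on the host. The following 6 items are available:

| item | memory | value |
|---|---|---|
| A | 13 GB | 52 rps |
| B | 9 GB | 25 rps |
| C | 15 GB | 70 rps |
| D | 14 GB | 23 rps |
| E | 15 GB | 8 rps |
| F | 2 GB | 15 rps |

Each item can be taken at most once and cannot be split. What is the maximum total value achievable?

Check high-value combinations within 39 GB:
- A+B+C+F: memory 13+9+15+2=39, value 52+25+70+15=162
- A+B+C: memory 13+9+15=37, value 52+25+70=147
- A+C+F: memory 13+15+2=30, value 52+70+15=137
- A+C: memory 13+15=28, value 52+70=122
- B+C+D: memory 9+15+14=38, value 25+70+23=118
Best: 162 rps.

162 rps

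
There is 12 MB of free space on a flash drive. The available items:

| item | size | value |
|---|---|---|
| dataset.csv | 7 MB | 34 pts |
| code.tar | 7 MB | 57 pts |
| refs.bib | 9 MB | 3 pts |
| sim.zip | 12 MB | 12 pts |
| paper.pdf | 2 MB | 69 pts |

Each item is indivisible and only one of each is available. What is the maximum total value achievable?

Check high-value combinations within 12 MB:
- code.tar+paper.pdf: size 7+2=9, value 57+69=126
- dataset.csv+paper.pdf: size 7+2=9, value 34+69=103
- refs.bib+paper.pdf: size 9+2=11, value 3+69=72
Best: 126 pts.

126 pts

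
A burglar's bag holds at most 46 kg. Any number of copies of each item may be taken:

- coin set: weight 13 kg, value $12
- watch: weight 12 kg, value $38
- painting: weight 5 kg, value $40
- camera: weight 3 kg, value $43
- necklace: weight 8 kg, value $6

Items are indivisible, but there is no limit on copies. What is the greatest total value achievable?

Best value-per-unit is camera at 43/3, and filling with it alone uses weight 15×3=45. No mix of the others beats 15×43 = 645.

$645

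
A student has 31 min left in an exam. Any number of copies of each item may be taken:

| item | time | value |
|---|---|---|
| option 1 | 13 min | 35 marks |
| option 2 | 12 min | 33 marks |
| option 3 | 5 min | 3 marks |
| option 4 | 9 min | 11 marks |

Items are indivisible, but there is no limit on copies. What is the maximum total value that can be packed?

Best value-per-unit is option 2 at 33/12; filling with it alone gives 2×33 = 66.
Optimal mix: 2×option 1 + 1×option 3 → time 31, value 73.

73 marks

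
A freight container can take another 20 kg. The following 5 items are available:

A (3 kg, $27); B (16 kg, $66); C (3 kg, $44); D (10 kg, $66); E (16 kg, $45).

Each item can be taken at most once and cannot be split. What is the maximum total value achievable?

$137

Check high-value combinations within 20 kg:
- A+C+D: weight 3+3+10=16, value 27+44+66=137
- C+D: weight 3+10=13, value 44+66=110
- B+C: weight 16+3=19, value 66+44=110
- A+D: weight 3+10=13, value 27+66=93
Best: $137.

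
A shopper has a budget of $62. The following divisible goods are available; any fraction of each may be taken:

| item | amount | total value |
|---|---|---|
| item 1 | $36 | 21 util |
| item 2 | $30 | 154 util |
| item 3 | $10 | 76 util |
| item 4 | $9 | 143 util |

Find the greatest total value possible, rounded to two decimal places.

380.58

Take in order of value per unit:
- item 4 (143/9 per unit): all 9 → value 143, running total 143.00
- item 3 (76/10 per unit): all 10 → value 76, running total 219.00
- item 2 (154/30 per unit): all 30 → value 154, running total 373.00
- item 1 (21/36 per unit): 13 of 36 → value 13×21/36 = 7.5833, running total 380.58
Total 380.58.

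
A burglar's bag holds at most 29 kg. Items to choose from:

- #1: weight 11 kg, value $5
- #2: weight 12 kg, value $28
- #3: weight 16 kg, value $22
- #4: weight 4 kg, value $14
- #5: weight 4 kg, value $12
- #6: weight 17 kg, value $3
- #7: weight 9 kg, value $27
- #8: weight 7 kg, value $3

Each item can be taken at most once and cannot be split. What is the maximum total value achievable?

$81

This is a 0/1 knapsack; check combinations near the capacity.
- #2+#4+#5+#7: weight 12+4+4+9=29, value 28+14+12+27=81
- #2+#4+#7: weight 12+4+9=25, value 28+14+27=69
- #2+#5+#7: weight 12+4+9=25, value 28+12+27=67
- #3+#4+#7: weight 16+4+9=29, value 22+14+27=63
- #3+#5+#7: weight 16+4+9=29, value 22+12+27=61
Best: $81.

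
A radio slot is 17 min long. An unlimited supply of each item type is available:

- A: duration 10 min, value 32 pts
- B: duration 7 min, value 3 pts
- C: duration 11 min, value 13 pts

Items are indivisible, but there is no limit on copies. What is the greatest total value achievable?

35 pts

Best value-per-unit is A at 32/10; filling with it alone gives 1×32 = 32.
Optimal mix: 1×A + 1×B → duration 17, value 35.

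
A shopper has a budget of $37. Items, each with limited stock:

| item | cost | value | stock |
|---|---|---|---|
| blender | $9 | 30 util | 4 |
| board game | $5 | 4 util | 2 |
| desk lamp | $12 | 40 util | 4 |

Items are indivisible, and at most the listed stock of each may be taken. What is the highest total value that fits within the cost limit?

120 util

Best selections within cost 37 and stock limits:
- 3×desk lamp: cost 36, value 120
- 4×blender: cost 36, value 120
- 1×blender + 2×desk lamp: cost 33, value 110
Best: 120 util.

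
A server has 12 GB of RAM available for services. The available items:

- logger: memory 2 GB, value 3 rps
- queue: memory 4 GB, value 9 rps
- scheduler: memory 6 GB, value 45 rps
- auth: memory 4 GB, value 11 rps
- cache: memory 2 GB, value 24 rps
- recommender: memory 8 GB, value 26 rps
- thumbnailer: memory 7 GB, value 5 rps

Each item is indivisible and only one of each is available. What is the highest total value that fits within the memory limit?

This is a 0/1 knapsack; check combinations near the capacity.
- scheduler+auth+cache: memory 6+4+2=12, value 45+11+24=80
- queue+scheduler+cache: memory 4+6+2=12, value 9+45+24=78
- logger+scheduler+cache: memory 2+6+2=10, value 3+45+24=72
- scheduler+cache: memory 6+2=8, value 45+24=69
Best: 80 rps.

80 rps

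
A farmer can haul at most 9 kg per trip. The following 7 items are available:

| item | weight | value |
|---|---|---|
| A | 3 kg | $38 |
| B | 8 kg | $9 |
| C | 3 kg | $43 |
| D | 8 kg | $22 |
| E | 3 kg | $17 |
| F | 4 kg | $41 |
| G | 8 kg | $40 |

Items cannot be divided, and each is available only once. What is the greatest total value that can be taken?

This is a 0/1 knapsack; check combinations near the capacity.
- A+C+E: weight 3+3+3=9, value 38+43+17=98
- C+F: weight 3+4=7, value 43+41=84
- A+C: weight 3+3=6, value 38+43=81
Best: $98.

$98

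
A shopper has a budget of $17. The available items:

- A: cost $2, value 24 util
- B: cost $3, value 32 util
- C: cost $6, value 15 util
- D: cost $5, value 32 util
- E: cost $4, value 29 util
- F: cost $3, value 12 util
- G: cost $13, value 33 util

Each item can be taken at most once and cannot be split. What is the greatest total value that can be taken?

Check high-value combinations within $17:
- A+B+D+E+F: cost 2+3+5+4+3=17, value 24+32+32+29+12=129
- A+B+D+E: cost 2+3+5+4=14, value 24+32+32+29=117
- B+D+E+F: cost 3+5+4+3=15, value 32+32+29+12=105
- A+B+C+D: cost 2+3+6+5=16, value 24+32+15+32=103
Best: 129 util.

129 util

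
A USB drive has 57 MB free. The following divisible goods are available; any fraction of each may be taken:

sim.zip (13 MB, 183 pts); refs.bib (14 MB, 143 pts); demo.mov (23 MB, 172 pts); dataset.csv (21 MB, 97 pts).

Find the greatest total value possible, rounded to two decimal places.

530.33

Take in order of value per unit:
- sim.zip (183/13 per unit): all 13 → value 183, running total 183.00
- refs.bib (143/14 per unit): all 14 → value 143, running total 326.00
- demo.mov (172/23 per unit): all 23 → value 172, running total 498.00
- dataset.csv (97/21 per unit): 7 of 21 → value 7×97/21 = 32.3333, running total 530.33
Total 530.33.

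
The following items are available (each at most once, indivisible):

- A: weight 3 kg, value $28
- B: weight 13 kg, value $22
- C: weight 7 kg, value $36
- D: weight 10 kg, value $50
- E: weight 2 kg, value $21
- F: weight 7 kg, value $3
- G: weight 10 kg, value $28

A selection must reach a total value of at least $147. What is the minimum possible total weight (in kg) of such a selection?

Subsets with value ≥ 147, sorted by total weight:
- A+C+D+E+G: weight 32, value 163
- A+B+C+D+E: weight 35, value 157
- A+B+D+E+G: weight 38, value 149
Minimum weight: 32 kg.

32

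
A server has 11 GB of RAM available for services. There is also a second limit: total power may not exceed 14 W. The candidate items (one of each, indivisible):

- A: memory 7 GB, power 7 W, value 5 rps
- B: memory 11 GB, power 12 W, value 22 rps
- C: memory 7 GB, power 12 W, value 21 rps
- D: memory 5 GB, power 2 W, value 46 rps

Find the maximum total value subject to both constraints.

46 rps

Feasible sets respecting both limits:
- D: memory 5, power 2, value 46
- B: memory 11, power 12, value 22
- C: memory 7, power 12, value 21
Best: 46 rps.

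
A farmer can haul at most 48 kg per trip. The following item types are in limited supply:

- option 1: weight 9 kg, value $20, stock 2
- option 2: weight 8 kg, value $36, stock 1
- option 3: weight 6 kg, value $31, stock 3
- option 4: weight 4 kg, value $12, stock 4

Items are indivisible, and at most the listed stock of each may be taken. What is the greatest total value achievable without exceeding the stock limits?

Best selections within weight 48 and stock limits:
- 1×option 1 + 1×option 2 + 3×option 3 + 3×option 4: weight 47, value 185
- 2×option 1 + 1×option 2 + 3×option 3 + 1×option 4: weight 48, value 181
- 1×option 2 + 3×option 3 + 4×option 4: weight 42, value 177
- 1×option 1 + 1×option 2 + 3×option 3 + 2×option 4: weight 43, value 173
Best: $185.

$185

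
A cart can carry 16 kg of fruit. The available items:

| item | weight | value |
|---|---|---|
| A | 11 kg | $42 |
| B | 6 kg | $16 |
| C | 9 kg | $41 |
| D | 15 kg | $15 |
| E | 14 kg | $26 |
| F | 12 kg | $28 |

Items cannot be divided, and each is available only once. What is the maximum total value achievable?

This is a 0/1 knapsack; check combinations near the capacity.
- B+C: weight 6+9=15, value 16+41=57
- A: weight 11, value 42
- C: weight 9, value 41
- F: weight 12, value 28
- E: weight 14, value 26
Best: $57.

$57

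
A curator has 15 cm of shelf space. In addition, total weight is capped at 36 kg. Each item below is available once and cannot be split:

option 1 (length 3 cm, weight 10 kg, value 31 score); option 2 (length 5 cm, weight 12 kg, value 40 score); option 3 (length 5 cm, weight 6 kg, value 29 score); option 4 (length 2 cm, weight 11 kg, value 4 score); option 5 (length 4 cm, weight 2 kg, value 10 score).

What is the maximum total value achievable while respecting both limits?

Feasible sets respecting both limits:
- option 1+option 2+option 3: length 13, weight 28, value 100
- option 1+option 2+option 4+option 5: length 14, weight 35, value 85
- option 1+option 2+option 5: length 12, weight 24, value 81
- option 2+option 3+option 5: length 14, weight 20, value 79
Best: 100 score.

100 score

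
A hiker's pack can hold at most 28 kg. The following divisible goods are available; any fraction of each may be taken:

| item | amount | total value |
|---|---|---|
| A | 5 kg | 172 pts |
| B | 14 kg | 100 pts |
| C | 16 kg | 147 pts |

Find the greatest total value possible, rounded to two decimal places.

Take in order of value per unit:
- A (172/5 per unit): all 5 → value 172, running total 172.00
- C (147/16 per unit): all 16 → value 147, running total 319.00
- B (100/14 per unit): 7 of 14 → value 7×100/14 = 50.0000, running total 369.00
Total 369.00.

369.00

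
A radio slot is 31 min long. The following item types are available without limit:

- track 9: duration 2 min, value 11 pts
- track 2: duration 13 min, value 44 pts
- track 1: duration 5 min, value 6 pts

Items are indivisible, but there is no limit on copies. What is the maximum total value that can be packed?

Best value-per-unit is track 9 at 11/2, and filling with it alone uses duration 15×2=30. No mix of the others beats 15×11 = 165.

165 pts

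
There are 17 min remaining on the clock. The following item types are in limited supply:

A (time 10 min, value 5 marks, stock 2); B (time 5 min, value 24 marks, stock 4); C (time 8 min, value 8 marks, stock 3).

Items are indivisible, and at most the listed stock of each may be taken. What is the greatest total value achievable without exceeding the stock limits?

72 marks

Best selections within time 17 and stock limits:
- 3×B: time 15, value 72
- 2×B: time 10, value 48
- 1×B + 1×C: time 13, value 32
Best: 72 marks.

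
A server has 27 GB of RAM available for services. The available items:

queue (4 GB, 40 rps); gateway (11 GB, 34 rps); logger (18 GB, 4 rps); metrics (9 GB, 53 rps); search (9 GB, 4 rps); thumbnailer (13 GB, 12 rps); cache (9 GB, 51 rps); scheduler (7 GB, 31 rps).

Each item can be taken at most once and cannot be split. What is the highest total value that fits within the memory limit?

144 rps

This is a 0/1 knapsack; check combinations near the capacity.
- queue+metrics+cache: memory 4+9+9=22, value 40+53+51=144
- metrics+cache+scheduler: memory 9+9+7=25, value 53+51+31=135
- queue+gateway+metrics: memory 4+11+9=24, value 40+34+53=127
Best: 144 rps.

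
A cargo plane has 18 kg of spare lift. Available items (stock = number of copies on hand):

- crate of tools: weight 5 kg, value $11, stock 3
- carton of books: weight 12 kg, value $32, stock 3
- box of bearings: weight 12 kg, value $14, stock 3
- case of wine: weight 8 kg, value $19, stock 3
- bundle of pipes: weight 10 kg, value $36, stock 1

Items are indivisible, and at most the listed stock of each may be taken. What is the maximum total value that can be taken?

$55

Best selections within weight 18 and stock limits:
- 1×case of wine + 1×bundle of pipes: weight 18, value 55
- 1×crate of tools + 1×bundle of pipes: weight 15, value 47
Best: $55.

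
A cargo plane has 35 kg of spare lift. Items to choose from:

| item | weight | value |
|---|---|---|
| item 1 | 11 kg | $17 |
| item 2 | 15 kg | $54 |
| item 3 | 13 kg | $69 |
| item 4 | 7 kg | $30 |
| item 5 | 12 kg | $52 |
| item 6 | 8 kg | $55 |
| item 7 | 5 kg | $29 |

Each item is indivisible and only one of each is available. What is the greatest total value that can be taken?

Check high-value combinations within 35 kg:
- item 3+item 4+item 6+item 7: weight 13+7+8+5=33, value 69+30+55+29=183
- item 3+item 5+item 6: weight 13+12+8=33, value 69+52+55=176
- item 2+item 4+item 6+item 7: weight 15+7+8+5=35, value 54+30+55+29=168
- item 4+item 5+item 6+item 7: weight 7+12+8+5=32, value 30+52+55+29=166
- item 2+item 5+item 6: weight 15+12+8=35, value 54+52+55=161
Best: $183.

$183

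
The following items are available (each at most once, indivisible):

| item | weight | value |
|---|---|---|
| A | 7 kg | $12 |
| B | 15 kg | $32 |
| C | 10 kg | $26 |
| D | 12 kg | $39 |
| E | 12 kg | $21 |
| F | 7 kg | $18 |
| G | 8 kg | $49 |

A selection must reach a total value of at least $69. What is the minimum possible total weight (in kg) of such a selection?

18

Subsets with value ≥ 69, sorted by total weight:
- C+G: weight 18, value 75
- D+G: weight 20, value 88
Minimum weight: 18 kg.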